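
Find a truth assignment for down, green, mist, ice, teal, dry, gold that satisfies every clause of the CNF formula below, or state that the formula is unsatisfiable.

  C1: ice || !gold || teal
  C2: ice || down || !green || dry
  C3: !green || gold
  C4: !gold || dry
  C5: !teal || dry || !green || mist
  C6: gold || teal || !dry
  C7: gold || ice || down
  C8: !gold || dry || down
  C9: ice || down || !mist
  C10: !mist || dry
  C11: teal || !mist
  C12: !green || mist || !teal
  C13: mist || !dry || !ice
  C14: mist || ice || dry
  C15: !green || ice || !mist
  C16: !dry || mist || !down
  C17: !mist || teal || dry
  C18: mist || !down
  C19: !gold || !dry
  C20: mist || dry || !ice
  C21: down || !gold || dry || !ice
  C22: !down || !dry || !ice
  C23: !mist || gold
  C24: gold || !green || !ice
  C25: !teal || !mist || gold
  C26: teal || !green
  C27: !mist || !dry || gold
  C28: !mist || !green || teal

UNSATISFIABLE

Case green = false:
Case gold = false:
From the singleton clause (!mist), mist = false.
From the singleton clause (!down), down = false.
From the singleton clause (ice), ice = true.
From the singleton clause (!dry), dry = false.
That conflicts with the unit clause (dry).
That branch fails; take gold = true instead.
From the singleton clause (dry), dry = true.
That conflicts with the unit clause (!dry).
Neither gold = true nor gold = false works.
That branch fails; take green = true instead.
From the singleton clause (gold), gold = true.
From the singleton clause (dry), dry = true.
That conflicts with the unit clause (!dry).
Neither green = true nor green = false works.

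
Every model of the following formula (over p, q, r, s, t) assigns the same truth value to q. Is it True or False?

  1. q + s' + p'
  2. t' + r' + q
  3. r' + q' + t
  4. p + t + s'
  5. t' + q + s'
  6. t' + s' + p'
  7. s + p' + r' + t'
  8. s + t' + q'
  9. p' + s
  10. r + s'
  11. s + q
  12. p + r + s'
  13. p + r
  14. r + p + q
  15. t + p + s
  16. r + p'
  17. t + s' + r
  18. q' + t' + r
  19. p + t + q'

Suppose q = 0.
(s) alone gives s = 1.
(p') alone gives p = 0.
(t) alone gives t = 1.
That conflicts with the unit clause (t').
So every satisfying assignment has q = True.

True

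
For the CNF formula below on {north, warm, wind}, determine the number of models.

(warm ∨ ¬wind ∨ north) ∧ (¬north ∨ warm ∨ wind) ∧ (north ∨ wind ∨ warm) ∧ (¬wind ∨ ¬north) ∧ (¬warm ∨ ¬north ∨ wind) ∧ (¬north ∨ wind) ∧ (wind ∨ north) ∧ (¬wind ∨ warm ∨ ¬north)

1

There are 2^3 = 8 truth assignments over (north, warm, wind).
Check each against the 8 clauses (columns in the order north, warm, wind):
  F F F  ✗ fails (north ∨ wind ∨ warm)
  F F T  ✗ fails (warm ∨ ¬wind ∨ north)
  F T F  ✗ fails (wind ∨ north)
  F T T  ✓ satisfies all
  T F F  ✗ fails (¬north ∨ warm ∨ wind)
  T F T  ✗ fails (¬wind ∨ ¬north)
  T T F  ✗ fails (¬warm ∨ ¬north ∨ wind)
  T T T  ✗ fails (¬wind ∨ ¬north)
1 of the 8 rows is a model.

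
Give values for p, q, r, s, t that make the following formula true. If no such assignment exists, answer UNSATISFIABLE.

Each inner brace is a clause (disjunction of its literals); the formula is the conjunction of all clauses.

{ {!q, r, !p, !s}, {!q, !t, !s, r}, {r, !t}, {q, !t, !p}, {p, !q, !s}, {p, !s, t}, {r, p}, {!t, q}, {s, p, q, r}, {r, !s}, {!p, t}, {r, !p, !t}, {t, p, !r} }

p: true, q: true, r: true, s: false, t: true

Case r = true:
Case t = true:
The clause (q) is unit, so q = true.
Case p = true:
No clause remains; s is free.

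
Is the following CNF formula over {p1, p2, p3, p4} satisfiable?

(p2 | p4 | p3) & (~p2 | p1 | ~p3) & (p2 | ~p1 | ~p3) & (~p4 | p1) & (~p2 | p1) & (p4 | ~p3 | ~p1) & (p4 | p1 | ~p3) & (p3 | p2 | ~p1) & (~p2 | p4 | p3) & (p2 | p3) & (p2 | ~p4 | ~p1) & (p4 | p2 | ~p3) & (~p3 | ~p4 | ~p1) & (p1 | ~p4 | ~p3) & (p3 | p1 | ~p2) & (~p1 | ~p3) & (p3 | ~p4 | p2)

Satisfiable

Case p4 = 1:
(p1) alone gives p1 = 1.
(p2) alone gives p2 = 1.
(~p3) alone gives p3 = 0.
All clauses are satisfied.
A satisfying assignment: p1: 1; p2: 1; p3: 0; p4: 1.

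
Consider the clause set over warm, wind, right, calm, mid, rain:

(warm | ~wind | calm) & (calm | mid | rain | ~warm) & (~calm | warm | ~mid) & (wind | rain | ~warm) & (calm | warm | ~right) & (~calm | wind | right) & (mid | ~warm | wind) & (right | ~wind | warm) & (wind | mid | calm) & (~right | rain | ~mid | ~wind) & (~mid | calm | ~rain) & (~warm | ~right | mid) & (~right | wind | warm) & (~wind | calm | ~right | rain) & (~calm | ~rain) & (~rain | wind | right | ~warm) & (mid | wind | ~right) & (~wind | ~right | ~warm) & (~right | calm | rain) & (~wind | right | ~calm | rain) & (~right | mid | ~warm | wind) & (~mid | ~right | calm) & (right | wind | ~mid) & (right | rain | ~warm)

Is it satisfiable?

Yes

Suppose calm = 0.
Suppose warm = 1.
Suppose mid = 0.
From the singleton clause (rain), rain = 1.
From the singleton clause (wind), wind = 1.
From the singleton clause (~right), right = 0.
All clauses are satisfied.
A satisfying assignment: warm ↦ 1,  wind ↦ 1,  right ↦ 0,  calm ↦ 0,  mid ↦ 0,  rain ↦ 1.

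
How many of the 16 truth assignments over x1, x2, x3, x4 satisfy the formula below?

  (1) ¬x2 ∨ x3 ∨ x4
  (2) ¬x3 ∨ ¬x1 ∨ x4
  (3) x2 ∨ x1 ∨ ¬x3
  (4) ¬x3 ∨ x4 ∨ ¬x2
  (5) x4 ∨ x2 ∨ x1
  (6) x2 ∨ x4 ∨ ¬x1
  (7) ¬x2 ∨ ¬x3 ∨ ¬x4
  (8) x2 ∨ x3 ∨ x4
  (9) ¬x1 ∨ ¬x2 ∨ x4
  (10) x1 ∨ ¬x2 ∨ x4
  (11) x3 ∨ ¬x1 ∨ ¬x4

There are 2^4 = 16 truth assignments over (x1, x2, x3, x4).
Check each against the 11 clauses (columns in the order x1, x2, x3, x4):
  F F F F  ✗ fails (x4 ∨ x2 ∨ x1)
  F F F T  ✓ satisfies all
  F F T F  ✗ fails (x2 ∨ x1 ∨ ¬x3)
  F F T T  ✗ fails (x2 ∨ x1 ∨ ¬x3)
  F T F F  ✗ fails (¬x2 ∨ x3 ∨ x4)
  F T F T  ✓ satisfies all
  F T T F  ✗ fails (¬x3 ∨ x4 ∨ ¬x2)
  F T T T  ✗ fails (¬x2 ∨ ¬x3 ∨ ¬x4)
  T F F F  ✗ fails (x2 ∨ x4 ∨ ¬x1)
  T F F T  ✗ fails (x3 ∨ ¬x1 ∨ ¬x4)
  T F T F  ✗ fails (¬x3 ∨ ¬x1 ∨ x4)
  T F T T  ✓ satisfies all
  T T F F  ✗ fails (¬x2 ∨ x3 ∨ x4)
  T T F T  ✗ fails (x3 ∨ ¬x1 ∨ ¬x4)
  T T T F  ✗ fails (¬x3 ∨ ¬x1 ∨ x4)
  T T T T  ✗ fails (¬x2 ∨ ¬x3 ∨ ¬x4)
3 of the 16 rows are models.

3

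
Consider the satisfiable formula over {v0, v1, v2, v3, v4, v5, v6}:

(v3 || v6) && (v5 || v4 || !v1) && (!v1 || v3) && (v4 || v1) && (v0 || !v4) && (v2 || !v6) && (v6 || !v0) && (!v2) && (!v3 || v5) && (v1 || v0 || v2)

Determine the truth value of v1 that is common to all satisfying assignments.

Suppose v1 = false.
From the singleton clause (v4), v4 = true.
From the singleton clause (v0), v0 = true.
From the singleton clause (v6), v6 = true.
From the singleton clause (v2), v2 = true.
That conflicts with the unit clause (!v2).
So every satisfying assignment has v1 = True.

True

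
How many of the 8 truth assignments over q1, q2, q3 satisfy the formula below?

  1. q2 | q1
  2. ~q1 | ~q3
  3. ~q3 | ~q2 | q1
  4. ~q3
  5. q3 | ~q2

1

There are 2^3 = 8 truth assignments over (q1, q2, q3).
Split on q3. With q3 = 1, the clauses containing q3 are satisfied and ~q3 drops from the rest; 0 of the 2^2 = 4 assignments to the other variables satisfy what remains.
With q3 = 0, by the same count on the reduced clause set, 1 assignment works.
Total: 0 + 1 = 1.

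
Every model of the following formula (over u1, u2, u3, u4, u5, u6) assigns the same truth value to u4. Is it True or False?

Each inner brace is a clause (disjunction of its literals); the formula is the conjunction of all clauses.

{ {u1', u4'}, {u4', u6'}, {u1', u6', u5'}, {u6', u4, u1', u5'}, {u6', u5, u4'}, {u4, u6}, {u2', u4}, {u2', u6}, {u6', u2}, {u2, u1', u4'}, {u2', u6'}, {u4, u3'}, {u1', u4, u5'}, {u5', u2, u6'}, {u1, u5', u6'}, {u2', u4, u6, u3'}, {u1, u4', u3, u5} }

True

Suppose u4 = 0.
Unit clause (u6) forces u6 = 1.
Unit clause (u2') forces u2 = 0.
But (u2) is also a unit clause — contradiction.
So every satisfying assignment has u4 = True.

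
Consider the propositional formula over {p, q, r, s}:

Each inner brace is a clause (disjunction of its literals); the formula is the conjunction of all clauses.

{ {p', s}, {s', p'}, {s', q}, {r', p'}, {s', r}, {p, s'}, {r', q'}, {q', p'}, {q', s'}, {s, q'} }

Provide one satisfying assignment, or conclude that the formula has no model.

p=0,  q=0,  r=0,  s=0

Try p = 0.
The clause (s') is unit, so s = 0.
The clause (q') is unit, so q = 0.
All clauses hold; r can take either value.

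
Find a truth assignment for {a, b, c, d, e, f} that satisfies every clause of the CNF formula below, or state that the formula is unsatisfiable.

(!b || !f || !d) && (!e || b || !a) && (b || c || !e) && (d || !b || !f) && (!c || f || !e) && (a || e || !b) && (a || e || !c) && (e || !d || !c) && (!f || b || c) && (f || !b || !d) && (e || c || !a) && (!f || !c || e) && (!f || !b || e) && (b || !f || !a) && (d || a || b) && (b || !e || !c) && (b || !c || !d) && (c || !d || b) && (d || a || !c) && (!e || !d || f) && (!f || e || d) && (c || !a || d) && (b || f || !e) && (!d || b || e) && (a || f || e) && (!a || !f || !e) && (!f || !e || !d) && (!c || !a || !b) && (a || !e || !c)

a: true, b: false, c: true, d: false, e: false, f: false

Case b = false:
Case e = false:
The clause (!d) is unit, so d = false.
The clause (a) is unit, so a = true.
The clause (c) is unit, so c = true.
The clause (!f) is unit, so f = false.
All clauses are satisfied.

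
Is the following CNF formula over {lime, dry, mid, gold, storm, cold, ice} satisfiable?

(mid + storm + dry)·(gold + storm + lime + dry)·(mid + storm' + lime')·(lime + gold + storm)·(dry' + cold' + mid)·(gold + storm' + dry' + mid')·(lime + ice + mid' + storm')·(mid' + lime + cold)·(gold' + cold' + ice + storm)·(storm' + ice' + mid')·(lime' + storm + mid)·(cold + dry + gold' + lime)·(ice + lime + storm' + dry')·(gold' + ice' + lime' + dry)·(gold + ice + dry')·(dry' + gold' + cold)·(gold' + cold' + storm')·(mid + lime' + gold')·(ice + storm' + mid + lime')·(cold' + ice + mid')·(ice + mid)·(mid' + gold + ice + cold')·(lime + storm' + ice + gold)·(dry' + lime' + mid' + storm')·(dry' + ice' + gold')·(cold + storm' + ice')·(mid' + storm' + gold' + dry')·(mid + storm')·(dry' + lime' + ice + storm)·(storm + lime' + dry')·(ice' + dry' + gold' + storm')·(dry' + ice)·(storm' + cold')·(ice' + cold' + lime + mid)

Case ice = 0:
(mid) alone gives mid = 1.
(cold') alone gives cold = 0.
(lime) alone gives lime = 1.
(dry') alone gives dry = 0.
Every clause is now satisfied; gold, storm are unconstrained.
A satisfying assignment: lime ↦ 1,  dry ↦ 0,  mid ↦ 1,  gold ↦ 0,  storm ↦ 1,  cold ↦ 0,  ice ↦ 0.

Yes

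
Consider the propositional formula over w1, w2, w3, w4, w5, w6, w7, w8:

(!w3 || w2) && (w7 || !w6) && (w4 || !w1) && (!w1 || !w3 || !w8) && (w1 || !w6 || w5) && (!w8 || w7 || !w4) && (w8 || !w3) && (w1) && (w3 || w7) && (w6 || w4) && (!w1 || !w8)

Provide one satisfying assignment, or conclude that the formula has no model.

w1: true; w2: true; w3: false; w4: true; w5: true; w6: true; w7: true; w8: false

From the singleton clause (w1), w1 = true.
From the singleton clause (w4), w4 = true.
From the singleton clause (!w8), w8 = false.
From the singleton clause (!w3), w3 = false.
From the singleton clause (w7), w7 = true.
Every clause is now satisfied; w2, w5, w6 are unconstrained.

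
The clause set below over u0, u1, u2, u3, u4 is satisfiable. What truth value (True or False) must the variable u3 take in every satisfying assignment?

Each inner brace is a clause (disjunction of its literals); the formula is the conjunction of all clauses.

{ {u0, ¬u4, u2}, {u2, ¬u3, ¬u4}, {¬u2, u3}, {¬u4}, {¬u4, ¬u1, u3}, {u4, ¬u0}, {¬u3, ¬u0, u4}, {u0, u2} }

Suppose u3 = False.
(¬u2) alone gives u2 = False.
(¬u4) alone gives u4 = False.
(¬u0) alone gives u0 = False.
But (u0) is also a unit clause — contradiction.
So every satisfying assignment has u3 = True.

True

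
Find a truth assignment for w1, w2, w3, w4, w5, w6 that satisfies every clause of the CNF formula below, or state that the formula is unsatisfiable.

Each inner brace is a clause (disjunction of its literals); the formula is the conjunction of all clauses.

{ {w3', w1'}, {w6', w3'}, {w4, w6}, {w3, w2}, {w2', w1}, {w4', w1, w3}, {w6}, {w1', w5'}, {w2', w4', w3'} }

w1: 1; w2: 1; w3: 0; w4: 1; w5: 0; w6: 1

From the singleton clause (w6), w6 = 1.
From the singleton clause (w3'), w3 = 0.
From the singleton clause (w2), w2 = 1.
From the singleton clause (w1), w1 = 1.
From the singleton clause (w5'), w5 = 0.
No clause remains; w4 is free.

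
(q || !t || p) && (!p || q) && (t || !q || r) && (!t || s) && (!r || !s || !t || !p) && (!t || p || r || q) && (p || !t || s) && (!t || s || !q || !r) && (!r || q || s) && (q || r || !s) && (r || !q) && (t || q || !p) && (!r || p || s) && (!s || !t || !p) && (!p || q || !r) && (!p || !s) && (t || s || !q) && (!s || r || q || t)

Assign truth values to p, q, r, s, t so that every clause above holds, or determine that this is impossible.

Suppose p = false.
Suppose q = false.
The clause (!t) is unit, so t = false.
Suppose r = false.
The clause (!s) is unit, so s = false.
All clauses are satisfied.

p ↦ false,  q ↦ false,  r ↦ false,  s ↦ false,  t ↦ false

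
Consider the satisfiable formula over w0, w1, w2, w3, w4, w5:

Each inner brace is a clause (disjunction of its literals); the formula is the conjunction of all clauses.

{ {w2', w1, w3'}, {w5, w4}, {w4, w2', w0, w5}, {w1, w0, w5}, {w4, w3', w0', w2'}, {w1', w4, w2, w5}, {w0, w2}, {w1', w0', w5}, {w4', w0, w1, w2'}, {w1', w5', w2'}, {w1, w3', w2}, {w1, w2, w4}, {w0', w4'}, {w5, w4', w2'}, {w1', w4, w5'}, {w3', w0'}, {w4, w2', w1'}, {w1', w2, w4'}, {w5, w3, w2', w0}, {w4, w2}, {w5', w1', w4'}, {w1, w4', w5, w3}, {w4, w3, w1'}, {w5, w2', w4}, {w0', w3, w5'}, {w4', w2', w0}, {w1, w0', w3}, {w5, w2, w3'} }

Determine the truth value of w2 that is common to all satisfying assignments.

Suppose w2 = 0.
Unit clause (w0) forces w0 = 1.
Unit clause (w4') forces w4 = 0.
Now (w4) is unsatisfied and unit — conflict.
So every satisfying assignment has w2 = True.

True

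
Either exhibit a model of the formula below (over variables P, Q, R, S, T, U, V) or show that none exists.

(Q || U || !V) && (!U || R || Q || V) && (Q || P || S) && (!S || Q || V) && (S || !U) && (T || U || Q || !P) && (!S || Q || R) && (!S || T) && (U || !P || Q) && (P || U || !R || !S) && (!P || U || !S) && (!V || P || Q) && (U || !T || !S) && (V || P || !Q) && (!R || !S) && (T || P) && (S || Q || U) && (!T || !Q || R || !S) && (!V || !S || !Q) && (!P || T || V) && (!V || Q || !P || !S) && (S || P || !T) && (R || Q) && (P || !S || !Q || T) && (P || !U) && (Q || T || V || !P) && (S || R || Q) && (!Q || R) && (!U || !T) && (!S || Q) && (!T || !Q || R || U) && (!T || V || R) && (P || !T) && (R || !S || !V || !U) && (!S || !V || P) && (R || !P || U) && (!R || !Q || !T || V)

Branch on S: set S = false.
From the singleton clause (!U), U = false.
From the singleton clause (Q), Q = true.
From the singleton clause (R), R = true.
Branch on V: set V = true.
Branch on T: set T = true.
From the singleton clause (P), P = true.
This assignment satisfies each clause.

P=true; Q=true; R=true; S=false; T=true; U=false; V=true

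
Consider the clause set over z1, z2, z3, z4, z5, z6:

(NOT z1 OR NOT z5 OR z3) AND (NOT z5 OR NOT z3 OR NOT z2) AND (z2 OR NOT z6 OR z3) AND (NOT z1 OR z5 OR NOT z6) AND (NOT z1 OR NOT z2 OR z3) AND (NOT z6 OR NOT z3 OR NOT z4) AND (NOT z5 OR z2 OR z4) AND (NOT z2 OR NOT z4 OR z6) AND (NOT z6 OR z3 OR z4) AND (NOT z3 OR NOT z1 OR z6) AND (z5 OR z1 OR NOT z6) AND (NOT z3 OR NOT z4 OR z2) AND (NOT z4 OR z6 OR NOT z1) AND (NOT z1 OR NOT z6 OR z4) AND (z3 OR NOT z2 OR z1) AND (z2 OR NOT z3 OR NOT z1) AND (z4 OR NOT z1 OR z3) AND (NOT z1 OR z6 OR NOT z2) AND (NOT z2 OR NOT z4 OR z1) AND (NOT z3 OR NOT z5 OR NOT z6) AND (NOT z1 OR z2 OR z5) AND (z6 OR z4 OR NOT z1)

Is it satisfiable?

Yes, satisfiable

Suppose z1 = false.
Suppose z5 = false.
From the singleton clause (NOT z6), z6 = false.
Suppose z2 = true.
From the singleton clause (NOT z4), z4 = false.
From the singleton clause (z3), z3 = true.
All clauses are satisfied.
A satisfying assignment: z1=false,  z2=true,  z3=true,  z4=false,  z5=false,  z6=false.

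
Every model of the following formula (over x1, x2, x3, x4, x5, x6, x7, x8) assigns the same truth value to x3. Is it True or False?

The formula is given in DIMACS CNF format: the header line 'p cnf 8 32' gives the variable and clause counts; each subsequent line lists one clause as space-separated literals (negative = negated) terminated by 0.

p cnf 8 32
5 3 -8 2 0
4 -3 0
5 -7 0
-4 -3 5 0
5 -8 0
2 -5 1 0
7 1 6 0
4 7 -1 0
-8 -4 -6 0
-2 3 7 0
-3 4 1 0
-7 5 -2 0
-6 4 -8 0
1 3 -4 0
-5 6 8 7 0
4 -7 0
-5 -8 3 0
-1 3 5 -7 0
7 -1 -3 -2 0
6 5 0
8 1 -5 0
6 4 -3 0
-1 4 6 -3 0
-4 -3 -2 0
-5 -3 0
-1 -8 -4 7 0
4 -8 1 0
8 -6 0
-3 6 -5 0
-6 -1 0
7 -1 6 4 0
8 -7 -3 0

False

Suppose x3 = True.
The clause (x4) is unit, so x4 = True.
The clause (x5) is unit, so x5 = True.
Now (¬x5) is unsatisfied and unit — conflict.
So every satisfying assignment has x3 = False.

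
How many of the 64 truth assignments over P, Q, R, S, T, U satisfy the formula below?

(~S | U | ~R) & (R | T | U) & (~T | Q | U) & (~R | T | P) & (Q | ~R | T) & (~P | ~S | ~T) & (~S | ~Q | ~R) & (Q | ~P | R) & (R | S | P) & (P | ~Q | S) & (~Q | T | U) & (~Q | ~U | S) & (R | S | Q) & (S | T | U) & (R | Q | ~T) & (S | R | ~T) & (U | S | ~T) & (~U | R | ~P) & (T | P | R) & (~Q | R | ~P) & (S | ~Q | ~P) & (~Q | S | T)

There are 2^6 = 64 truth assignments over (P, Q, R, S, T, U).
Split on T. With T = 1, the clauses containing T are satisfied and ~T drops from the rest; 5 of the 2^5 = 32 assignments to the other variables satisfy what remains.
With T = 0, by the same count on the reduced clause set, 0 assignments work.
(One model: P=F, Q=F, R=T, S=F, T=T, U=T.)
Total: 5 + 0 = 5.

5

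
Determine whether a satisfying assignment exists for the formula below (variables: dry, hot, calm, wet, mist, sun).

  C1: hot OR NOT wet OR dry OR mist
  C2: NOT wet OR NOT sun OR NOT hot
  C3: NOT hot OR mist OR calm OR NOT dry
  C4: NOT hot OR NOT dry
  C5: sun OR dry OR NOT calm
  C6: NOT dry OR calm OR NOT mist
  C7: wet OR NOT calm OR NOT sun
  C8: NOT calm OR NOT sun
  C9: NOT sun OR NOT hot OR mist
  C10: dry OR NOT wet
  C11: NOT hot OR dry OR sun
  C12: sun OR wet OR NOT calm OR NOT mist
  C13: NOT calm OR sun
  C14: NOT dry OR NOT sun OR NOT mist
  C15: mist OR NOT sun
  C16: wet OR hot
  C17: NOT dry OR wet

Satisfiable

Branch on hot: set hot = true.
(NOT dry) alone gives dry = false.
(NOT wet) alone gives wet = false.
(sun) alone gives sun = true.
(NOT calm) alone gives calm = false.
(mist) alone gives mist = true.
All clauses are satisfied.
A satisfying assignment: dry=false; hot=true; calm=false; wet=false; mist=true; sun=true.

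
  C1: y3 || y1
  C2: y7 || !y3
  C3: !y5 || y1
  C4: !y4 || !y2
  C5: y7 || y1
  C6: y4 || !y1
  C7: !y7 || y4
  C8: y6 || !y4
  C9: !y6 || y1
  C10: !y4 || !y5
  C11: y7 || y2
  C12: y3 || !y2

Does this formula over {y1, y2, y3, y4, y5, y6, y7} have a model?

Yes, satisfiable

Case y3 = true:
From the singleton clause (y7), y7 = true.
From the singleton clause (y4), y4 = true.
From the singleton clause (!y2), y2 = false.
From the singleton clause (y6), y6 = true.
From the singleton clause (y1), y1 = true.
From the singleton clause (!y5), y5 = false.
This assignment satisfies each clause.
A satisfying assignment: y1: true; y2: false; y3: true; y4: true; y5: false; y6: true; y7: true.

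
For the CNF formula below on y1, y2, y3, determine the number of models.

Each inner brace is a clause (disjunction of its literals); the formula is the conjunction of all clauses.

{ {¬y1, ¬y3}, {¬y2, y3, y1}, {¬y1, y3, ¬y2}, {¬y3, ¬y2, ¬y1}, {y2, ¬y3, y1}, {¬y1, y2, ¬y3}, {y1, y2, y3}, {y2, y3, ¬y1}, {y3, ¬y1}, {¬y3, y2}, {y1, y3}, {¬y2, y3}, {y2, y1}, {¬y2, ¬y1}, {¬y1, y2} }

There are 2^3 = 8 truth assignments over (y1, y2, y3).
Split on y2. With y2 = True, the clauses containing y2 are satisfied and ¬y2 drops from the rest; 1 of the 2^2 = 4 assignments to the other variables satisfy what remains.
With y2 = False, by the same count on the reduced clause set, 0 assignments work.
(One model: y1=F, y2=T, y3=T.)
Total: 1 + 0 = 1.

1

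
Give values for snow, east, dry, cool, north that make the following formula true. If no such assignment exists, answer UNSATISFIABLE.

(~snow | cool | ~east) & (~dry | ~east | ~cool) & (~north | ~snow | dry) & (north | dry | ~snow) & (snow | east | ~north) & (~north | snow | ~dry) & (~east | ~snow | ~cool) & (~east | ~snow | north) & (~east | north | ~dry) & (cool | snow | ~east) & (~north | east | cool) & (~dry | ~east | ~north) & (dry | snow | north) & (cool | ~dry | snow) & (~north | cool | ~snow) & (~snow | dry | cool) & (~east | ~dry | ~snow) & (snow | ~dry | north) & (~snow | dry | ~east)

snow=1,  east=0,  dry=1,  cool=1,  north=1

Suppose snow = 1.
Suppose cool = 1.
Unit clause (~east) forces east = 0.
Suppose north = 1.
Unit clause (dry) forces dry = 1.
Every clause now holds.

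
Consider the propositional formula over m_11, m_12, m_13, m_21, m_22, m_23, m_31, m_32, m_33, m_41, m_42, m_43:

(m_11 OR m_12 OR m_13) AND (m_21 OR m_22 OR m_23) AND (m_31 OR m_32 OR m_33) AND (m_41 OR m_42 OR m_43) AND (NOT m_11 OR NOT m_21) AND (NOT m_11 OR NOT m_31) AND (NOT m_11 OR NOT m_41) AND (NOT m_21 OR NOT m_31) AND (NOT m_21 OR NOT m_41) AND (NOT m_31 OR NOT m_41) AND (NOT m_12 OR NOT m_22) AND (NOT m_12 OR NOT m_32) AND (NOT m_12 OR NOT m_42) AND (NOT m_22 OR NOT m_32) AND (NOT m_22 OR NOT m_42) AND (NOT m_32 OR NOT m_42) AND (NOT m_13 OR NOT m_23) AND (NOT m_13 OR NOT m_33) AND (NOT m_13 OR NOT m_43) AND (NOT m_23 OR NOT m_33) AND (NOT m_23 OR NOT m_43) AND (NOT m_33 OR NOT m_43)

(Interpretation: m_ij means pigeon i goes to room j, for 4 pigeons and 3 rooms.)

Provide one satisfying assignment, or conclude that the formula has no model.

Suppose m_11 = false.
Suppose m_12 = true.
Unit clause (NOT m_22) forces m_22 = false.
Unit clause (NOT m_32) forces m_32 = false.
Unit clause (NOT m_42) forces m_42 = false.
Suppose m_21 = true.
Unit clause (NOT m_31) forces m_31 = false.
Unit clause (m_33) forces m_33 = true.
Unit clause (NOT m_41) forces m_41 = false.
Unit clause (m_43) forces m_43 = true.
But (NOT m_43) is also a unit clause — contradiction.
So m_21 must be the other value — set m_21 = false.
Unit clause (m_23) forces m_23 = true.
Unit clause (NOT m_13) forces m_13 = false.
Unit clause (NOT m_33) forces m_33 = false.
Unit clause (m_31) forces m_31 = true.
Unit clause (NOT m_41) forces m_41 = false.
Unit clause (m_43) forces m_43 = true.
But (NOT m_43) is also a unit clause — contradiction.
Both values of m_21 lead to a conflict.
So m_12 must be the other value — set m_12 = false.
Unit clause (m_13) forces m_13 = true.
Unit clause (NOT m_23) forces m_23 = false.
Unit clause (NOT m_33) forces m_33 = false.
Unit clause (NOT m_43) forces m_43 = false.
Suppose m_21 = true.
Unit clause (NOT m_31) forces m_31 = false.
Unit clause (m_32) forces m_32 = true.
Unit clause (NOT m_41) forces m_41 = false.
Unit clause (m_42) forces m_42 = true.
But (NOT m_42) is also a unit clause — contradiction.
So m_21 must be the other value — set m_21 = false.
Unit clause (m_22) forces m_22 = true.
Unit clause (NOT m_32) forces m_32 = false.
Unit clause (m_31) forces m_31 = true.
Unit clause (NOT m_41) forces m_41 = false.
Unit clause (m_42) forces m_42 = true.
But (NOT m_42) is also a unit clause — contradiction.
Both values of m_21 lead to a conflict.
Both values of m_12 lead to a conflict.
So m_11 must be the other value — set m_11 = true.
Unit clause (NOT m_21) forces m_21 = false.
Unit clause (NOT m_31) forces m_31 = false.
Unit clause (NOT m_41) forces m_41 = false.
Suppose m_22 = true.
Unit clause (NOT m_12) forces m_12 = false.
Unit clause (NOT m_32) forces m_32 = false.
Unit clause (m_33) forces m_33 = true.
Unit clause (NOT m_42) forces m_42 = false.
Unit clause (m_43) forces m_43 = true.
But (NOT m_43) is also a unit clause — contradiction.
So m_22 must be the other value — set m_22 = false.
Unit clause (m_23) forces m_23 = true.
Unit clause (NOT m_13) forces m_13 = false.
Unit clause (NOT m_33) forces m_33 = false.
Unit clause (m_32) forces m_32 = true.
Unit clause (NOT m_12) forces m_12 = false.
Unit clause (NOT m_42) forces m_42 = false.
Unit clause (m_43) forces m_43 = true.
But (NOT m_43) is also a unit clause — contradiction.
Both values of m_22 lead to a conflict.
Both values of m_11 lead to a conflict.

UNSATISFIABLE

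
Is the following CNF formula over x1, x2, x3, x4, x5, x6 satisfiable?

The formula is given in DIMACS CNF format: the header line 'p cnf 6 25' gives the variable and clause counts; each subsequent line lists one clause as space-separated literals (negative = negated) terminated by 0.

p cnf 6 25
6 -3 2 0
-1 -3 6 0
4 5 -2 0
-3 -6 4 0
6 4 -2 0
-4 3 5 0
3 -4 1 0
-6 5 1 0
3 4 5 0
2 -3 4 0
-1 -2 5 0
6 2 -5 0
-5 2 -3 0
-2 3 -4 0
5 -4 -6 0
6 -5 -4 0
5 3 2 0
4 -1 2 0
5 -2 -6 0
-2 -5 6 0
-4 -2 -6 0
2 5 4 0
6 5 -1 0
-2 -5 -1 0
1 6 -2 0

Branch on x6: set x6 = True.
Branch on x3: set x3 = False.
Branch on x4: set x4 = False.
Unit clause (x5) forces x5 = True.
Branch on x1: set x1 = False.
All clauses hold; x2 can take either value.
A satisfying assignment: x1: False, x2: False, x3: False, x4: False, x5: True, x6: True.

Yes, satisfiable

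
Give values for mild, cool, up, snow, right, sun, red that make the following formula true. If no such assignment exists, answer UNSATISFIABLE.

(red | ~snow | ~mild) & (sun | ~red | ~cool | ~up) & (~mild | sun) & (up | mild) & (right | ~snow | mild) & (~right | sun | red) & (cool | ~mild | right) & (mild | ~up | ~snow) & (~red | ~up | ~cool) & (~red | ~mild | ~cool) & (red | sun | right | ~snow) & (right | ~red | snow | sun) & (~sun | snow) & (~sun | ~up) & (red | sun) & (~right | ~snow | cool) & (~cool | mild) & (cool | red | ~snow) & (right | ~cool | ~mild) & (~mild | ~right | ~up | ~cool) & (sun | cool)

Suppose mild = 0.
From the singleton clause (up), up = 1.
From the singleton clause (~snow), snow = 0.
From the singleton clause (~sun), sun = 0.
From the singleton clause (red), red = 1.
From the singleton clause (~cool), cool = 0.
Now (cool) is unsatisfied and unit — conflict.
Undo mild and try mild = 1.
From the singleton clause (sun), sun = 1.
From the singleton clause (snow), snow = 1.
From the singleton clause (red), red = 1.
From the singleton clause (~cool), cool = 0.
From the singleton clause (right), right = 1.
Now (~right) is unsatisfied and unit — conflict.
Neither mild = 1 nor mild = 0 works.

UNSATISFIABLE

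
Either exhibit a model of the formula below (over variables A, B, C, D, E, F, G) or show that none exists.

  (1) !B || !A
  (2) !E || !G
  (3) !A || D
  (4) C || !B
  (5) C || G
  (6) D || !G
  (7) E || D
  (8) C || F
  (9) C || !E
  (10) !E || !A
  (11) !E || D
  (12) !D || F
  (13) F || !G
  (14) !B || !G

A ↦ true, B ↦ false, C ↦ true, D ↦ true, E ↦ false, F ↦ true, G ↦ true

Try B = false.
Try E = false.
(D) alone gives D = true.
(F) alone gives F = true.
Try C = true.
All clauses hold; A, G can take either value.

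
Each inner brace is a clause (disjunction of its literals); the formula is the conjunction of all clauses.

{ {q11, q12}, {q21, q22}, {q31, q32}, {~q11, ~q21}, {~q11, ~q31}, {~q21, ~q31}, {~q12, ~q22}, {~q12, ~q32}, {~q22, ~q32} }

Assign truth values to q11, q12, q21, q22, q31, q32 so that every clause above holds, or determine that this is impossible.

Case q11 = 1:
(~q21) alone gives q21 = 0.
(q22) alone gives q22 = 1.
(~q31) alone gives q31 = 0.
(q32) alone gives q32 = 1.
That conflicts with the unit clause (~q32).
So q11 must be the other value — set q11 = 0.
(q12) alone gives q12 = 1.
(~q22) alone gives q22 = 0.
(q21) alone gives q21 = 1.
(~q31) alone gives q31 = 0.
(q32) alone gives q32 = 1.
That conflicts with the unit clause (~q32).
Either choice for q11 ends in contradiction.

UNSATISFIABLE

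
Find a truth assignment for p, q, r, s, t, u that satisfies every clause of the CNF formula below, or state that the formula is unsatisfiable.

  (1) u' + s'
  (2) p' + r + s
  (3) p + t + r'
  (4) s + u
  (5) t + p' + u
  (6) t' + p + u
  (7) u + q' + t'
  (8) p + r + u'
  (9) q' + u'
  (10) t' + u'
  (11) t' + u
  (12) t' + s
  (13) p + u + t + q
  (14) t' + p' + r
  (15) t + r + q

Try u = 1.
Unit clause (s') forces s = 0.
Unit clause (q') forces q = 0.
Unit clause (t') forces t = 0.
Unit clause (r) forces r = 1.
Unit clause (p) forces p = 1.
This assignment satisfies each clause.

p: 1; q: 0; r: 1; s: 0; t: 0; u: 1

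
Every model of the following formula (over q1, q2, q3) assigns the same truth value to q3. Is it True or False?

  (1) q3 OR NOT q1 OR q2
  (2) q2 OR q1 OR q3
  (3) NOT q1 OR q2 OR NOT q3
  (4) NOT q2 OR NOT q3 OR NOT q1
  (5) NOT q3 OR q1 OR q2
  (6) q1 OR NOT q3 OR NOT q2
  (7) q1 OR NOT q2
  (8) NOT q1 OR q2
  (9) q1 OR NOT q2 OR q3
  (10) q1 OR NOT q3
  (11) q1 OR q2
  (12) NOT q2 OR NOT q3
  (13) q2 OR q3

Suppose q3 = true.
(q1) alone gives q1 = true.
(q2) alone gives q2 = true.
Now (NOT q2) is unsatisfied and unit — conflict.
So every satisfying assignment has q3 = False.

False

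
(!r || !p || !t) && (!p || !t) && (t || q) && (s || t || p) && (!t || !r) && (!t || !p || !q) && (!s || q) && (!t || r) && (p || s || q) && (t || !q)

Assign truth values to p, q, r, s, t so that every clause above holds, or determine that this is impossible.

UNSATISFIABLE

Try p = false.
Try t = true.
From the singleton clause (!r), r = false.
But (r) is also a unit clause — contradiction.
That branch fails; take t = false instead.
From the singleton clause (q), q = true.
But (!q) is also a unit clause — contradiction.
Both values of t lead to a conflict.
That branch fails; take p = true instead.
From the singleton clause (!t), t = false.
From the singleton clause (q), q = true.
But (!q) is also a unit clause — contradiction.
Both values of p lead to a conflict.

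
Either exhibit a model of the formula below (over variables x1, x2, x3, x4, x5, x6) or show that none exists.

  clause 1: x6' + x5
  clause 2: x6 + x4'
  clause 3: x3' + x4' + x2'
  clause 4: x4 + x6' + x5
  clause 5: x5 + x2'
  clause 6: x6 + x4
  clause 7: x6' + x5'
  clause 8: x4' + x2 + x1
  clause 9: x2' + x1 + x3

UNSATISFIABLE

Branch on x6: set x6 = 0.
From the singleton clause (x4'), x4 = 0.
But (x4) is also a unit clause — contradiction.
So x6 must be the other value — set x6 = 1.
From the singleton clause (x5), x5 = 1.
But (x5') is also a unit clause — contradiction.
Both values of x6 lead to a conflict.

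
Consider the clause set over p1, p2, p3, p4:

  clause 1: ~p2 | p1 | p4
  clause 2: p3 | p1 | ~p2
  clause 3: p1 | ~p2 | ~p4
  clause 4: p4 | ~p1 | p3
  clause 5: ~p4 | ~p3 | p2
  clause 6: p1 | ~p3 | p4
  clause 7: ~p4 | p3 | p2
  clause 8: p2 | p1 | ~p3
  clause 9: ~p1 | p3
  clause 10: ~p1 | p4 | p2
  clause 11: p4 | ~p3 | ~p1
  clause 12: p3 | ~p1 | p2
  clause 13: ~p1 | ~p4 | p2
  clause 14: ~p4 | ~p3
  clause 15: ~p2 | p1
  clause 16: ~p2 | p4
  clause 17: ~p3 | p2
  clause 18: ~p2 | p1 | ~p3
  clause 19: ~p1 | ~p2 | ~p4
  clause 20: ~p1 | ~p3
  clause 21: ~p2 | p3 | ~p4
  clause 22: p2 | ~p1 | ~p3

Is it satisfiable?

Yes

Try p1 = 0.
From the singleton clause (~p2), p2 = 0.
From the singleton clause (~p3), p3 = 0.
From the singleton clause (~p4), p4 = 0.
This assignment satisfies each clause.
A satisfying assignment: p1 ↦ 0, p2 ↦ 0, p3 ↦ 0, p4 ↦ 0.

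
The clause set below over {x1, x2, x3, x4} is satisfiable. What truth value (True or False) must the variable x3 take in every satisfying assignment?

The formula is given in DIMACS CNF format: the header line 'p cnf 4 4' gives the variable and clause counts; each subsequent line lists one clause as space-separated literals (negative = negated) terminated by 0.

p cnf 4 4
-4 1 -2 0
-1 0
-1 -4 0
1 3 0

True

Suppose x3 = False.
The clause (¬x1) is unit, so x1 = False.
But (x1) is also a unit clause — contradiction.
So every satisfying assignment has x3 = True.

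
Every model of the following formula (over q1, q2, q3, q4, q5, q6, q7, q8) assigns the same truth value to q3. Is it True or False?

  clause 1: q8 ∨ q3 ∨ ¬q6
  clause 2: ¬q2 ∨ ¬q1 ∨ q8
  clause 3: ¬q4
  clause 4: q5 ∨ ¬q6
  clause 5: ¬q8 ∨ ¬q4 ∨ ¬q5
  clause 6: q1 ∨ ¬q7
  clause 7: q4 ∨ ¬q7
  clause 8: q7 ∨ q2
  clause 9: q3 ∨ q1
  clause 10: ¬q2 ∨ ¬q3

False

Suppose q3 = True.
(¬q4) alone gives q4 = False.
(¬q7) alone gives q7 = False.
(q2) alone gives q2 = True.
That conflicts with the unit clause (¬q2).
So every satisfying assignment has q3 = False.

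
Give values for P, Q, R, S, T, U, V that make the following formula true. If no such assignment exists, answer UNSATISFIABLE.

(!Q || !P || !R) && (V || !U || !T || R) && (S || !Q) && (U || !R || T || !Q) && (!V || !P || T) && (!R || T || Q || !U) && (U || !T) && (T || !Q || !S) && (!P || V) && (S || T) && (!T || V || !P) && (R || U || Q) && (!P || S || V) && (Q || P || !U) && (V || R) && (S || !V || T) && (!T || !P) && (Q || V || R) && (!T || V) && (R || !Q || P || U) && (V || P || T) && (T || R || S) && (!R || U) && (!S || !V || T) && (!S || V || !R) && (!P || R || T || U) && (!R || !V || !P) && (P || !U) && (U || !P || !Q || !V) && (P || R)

UNSATISFIABLE

Branch on S: set S = true.
Branch on U: set U = true.
The clause (P) is unit, so P = true.
The clause (V) is unit, so V = true.
The clause (T) is unit, so T = true.
But (!T) is also a unit clause — contradiction.
That branch fails; take U = false instead.
The clause (!T) is unit, so T = false.
The clause (!Q) is unit, so Q = false.
The clause (R) is unit, so R = true.
But (!R) is also a unit clause — contradiction.
Both values of U lead to a conflict.
That branch fails; take S = false instead.
The clause (!Q) is unit, so Q = false.
The clause (T) is unit, so T = true.
The clause (U) is unit, so U = true.
The clause (P) is unit, so P = true.
But (!P) is also a unit clause — contradiction.
Both values of S lead to a conflict.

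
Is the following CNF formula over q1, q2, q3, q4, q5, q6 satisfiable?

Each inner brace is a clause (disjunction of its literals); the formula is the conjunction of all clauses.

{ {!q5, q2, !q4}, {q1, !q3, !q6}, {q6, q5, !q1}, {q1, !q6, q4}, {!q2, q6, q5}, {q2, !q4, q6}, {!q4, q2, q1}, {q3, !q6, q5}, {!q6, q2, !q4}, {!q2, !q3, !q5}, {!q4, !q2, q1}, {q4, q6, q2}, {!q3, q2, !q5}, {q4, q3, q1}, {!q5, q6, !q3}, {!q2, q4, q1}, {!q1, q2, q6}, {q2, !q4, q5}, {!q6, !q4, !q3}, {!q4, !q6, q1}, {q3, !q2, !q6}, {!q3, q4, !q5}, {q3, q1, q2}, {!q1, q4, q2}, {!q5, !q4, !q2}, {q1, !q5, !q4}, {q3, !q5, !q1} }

Suppose q5 = false.
Suppose q6 = true.
(q3) alone gives q3 = true.
(q1) alone gives q1 = true.
(!q4) alone gives q4 = false.
(q2) alone gives q2 = true.
All clauses are satisfied.
A satisfying assignment: q1=true; q2=true; q3=true; q4=false; q5=false; q6=true.

Yes, satisfiable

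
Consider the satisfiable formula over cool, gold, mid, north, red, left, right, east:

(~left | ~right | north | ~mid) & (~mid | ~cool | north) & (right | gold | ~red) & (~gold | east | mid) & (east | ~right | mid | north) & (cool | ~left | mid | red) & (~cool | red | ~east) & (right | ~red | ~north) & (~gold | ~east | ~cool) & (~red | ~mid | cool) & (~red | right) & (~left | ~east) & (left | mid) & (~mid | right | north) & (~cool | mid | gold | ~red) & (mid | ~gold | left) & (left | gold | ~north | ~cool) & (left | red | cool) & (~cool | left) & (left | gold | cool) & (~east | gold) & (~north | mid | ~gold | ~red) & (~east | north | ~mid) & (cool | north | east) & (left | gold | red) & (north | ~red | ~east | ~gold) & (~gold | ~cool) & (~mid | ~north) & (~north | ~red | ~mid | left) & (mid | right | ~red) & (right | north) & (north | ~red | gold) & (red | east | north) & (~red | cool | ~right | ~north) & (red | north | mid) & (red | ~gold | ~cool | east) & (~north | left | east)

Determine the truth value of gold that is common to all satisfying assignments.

Suppose gold = 1.
(~cool) alone gives cool = 0.
Try east = 1.
(~left) alone gives left = 0.
(mid) alone gives mid = 1.
(~red) alone gives red = 0.
Now (red) is unsatisfied and unit — conflict.
Undo east and try east = 0.
(mid) alone gives mid = 1.
(~red) alone gives red = 0.
(left) alone gives left = 1.
(north) alone gives north = 1.
Now (~north) is unsatisfied and unit — conflict.
Either choice for east ends in contradiction.
So every satisfying assignment has gold = False.

False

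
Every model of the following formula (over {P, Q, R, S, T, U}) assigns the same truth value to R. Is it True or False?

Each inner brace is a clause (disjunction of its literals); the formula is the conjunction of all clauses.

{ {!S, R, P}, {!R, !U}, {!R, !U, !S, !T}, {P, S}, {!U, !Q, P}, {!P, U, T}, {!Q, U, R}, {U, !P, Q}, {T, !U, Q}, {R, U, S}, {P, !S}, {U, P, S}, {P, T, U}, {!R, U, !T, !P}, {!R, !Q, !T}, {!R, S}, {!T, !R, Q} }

False

Suppose R = true.
The clause (!U) is unit, so U = false.
The clause (S) is unit, so S = true.
The clause (P) is unit, so P = true.
The clause (T) is unit, so T = true.
Now (!T) is unsatisfied and unit — conflict.
So every satisfying assignment has R = False.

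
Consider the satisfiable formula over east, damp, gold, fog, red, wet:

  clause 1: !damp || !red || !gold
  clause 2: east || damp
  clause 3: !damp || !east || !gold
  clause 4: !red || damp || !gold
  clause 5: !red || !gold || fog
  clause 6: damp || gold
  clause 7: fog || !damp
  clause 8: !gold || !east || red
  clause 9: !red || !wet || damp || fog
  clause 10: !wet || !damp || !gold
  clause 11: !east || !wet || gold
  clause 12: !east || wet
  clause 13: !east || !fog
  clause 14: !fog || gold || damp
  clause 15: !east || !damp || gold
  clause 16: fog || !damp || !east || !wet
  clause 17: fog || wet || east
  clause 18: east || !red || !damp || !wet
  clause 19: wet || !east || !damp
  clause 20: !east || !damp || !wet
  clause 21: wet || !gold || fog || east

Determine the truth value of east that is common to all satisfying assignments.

Suppose east = true.
(wet) alone gives wet = true.
(gold) alone gives gold = true.
(!damp) alone gives damp = false.
(!red) alone gives red = false.
Now (red) is unsatisfied and unit — conflict.
So every satisfying assignment has east = False.

False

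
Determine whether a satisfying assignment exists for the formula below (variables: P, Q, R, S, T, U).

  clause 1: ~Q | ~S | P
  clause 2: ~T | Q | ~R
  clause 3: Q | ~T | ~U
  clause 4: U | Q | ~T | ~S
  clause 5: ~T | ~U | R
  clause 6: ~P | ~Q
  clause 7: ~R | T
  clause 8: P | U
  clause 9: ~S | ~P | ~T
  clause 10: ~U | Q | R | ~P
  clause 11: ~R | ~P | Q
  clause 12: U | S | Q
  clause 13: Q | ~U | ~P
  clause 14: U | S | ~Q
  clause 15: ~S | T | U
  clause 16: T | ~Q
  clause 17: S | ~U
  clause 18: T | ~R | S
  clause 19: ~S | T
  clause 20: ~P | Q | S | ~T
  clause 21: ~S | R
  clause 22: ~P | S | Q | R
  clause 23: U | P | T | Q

No

Try P = 0.
From the singleton clause (U), U = 1.
From the singleton clause (S), S = 1.
From the singleton clause (~Q), Q = 0.
From the singleton clause (~T), T = 0.
Now (T) is unsatisfied and unit — conflict.
That branch fails; take P = 1 instead.
From the singleton clause (~Q), Q = 0.
From the singleton clause (~R), R = 0.
From the singleton clause (~U), U = 0.
From the singleton clause (S), S = 1.
Now (~S) is unsatisfied and unit — conflict.
Both values of P lead to a conflict.
No assignment satisfies every clause.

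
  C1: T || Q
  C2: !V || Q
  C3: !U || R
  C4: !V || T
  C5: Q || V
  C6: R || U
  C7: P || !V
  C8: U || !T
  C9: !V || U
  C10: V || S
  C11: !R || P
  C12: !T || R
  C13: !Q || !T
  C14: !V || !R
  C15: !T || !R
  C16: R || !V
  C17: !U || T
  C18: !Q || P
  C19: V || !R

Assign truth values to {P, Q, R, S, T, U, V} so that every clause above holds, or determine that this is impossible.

Case T = true:
Unit clause (U) forces U = true.
Unit clause (R) forces R = true.
That conflicts with the unit clause (!R).
That branch fails; take T = false instead.
Unit clause (Q) forces Q = true.
Unit clause (!V) forces V = false.
Unit clause (S) forces S = true.
Unit clause (!U) forces U = false.
Unit clause (R) forces R = true.
That conflicts with the unit clause (!R).
Either choice for T ends in contradiction.

UNSATISFIABLE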